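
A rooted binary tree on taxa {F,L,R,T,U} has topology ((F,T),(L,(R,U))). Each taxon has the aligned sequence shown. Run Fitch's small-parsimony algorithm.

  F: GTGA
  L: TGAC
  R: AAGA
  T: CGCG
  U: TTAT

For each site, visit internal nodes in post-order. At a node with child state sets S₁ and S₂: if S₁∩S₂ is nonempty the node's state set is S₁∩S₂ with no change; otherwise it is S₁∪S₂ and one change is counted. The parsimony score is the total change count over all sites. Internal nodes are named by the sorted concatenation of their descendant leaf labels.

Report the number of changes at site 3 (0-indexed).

3

[col 0] FT: children F:{G}, T:{C} ∪→ {C,G}; cost 1
[col 0] RU: children R:{A}, U:{T} ∪→ {A,T}; cost 1
[col 0] LRU: children L:{T}, RU:{A,T} ∩→ {T}; cost 0
[col 0] FLRTU: children FT:{C,G}, LRU:{T} ∪→ {C,G,T}; cost 1
[col 1] FT: children F:{T}, T:{G} ∪→ {G,T}; cost 1
[col 1] RU: children R:{A}, U:{T} ∪→ {A,T}; cost 1
[col 1] LRU: children L:{G}, RU:{A,T} ∪→ {A,G,T}; cost 1
[col 1] FLRTU: children FT:{G,T}, LRU:{A,G,T} ∩→ {G,T}; cost 0
[col 2] FT: children F:{G}, T:{C} ∪→ {C,G}; cost 1
[col 2] RU: children R:{G}, U:{A} ∪→ {A,G}; cost 1
[col 2] LRU: children L:{A}, RU:{A,G} ∩→ {A}; cost 0
[col 2] FLRTU: children FT:{C,G}, LRU:{A} ∪→ {A,C,G}; cost 1
[col 3] FT: children F:{A}, T:{G} ∪→ {A,G}; cost 1
[col 3] RU: children R:{A}, U:{T} ∪→ {A,T}; cost 1
[col 3] LRU: children L:{C}, RU:{A,T} ∪→ {A,C,T}; cost 1
[col 3] FLRTU: children FT:{A,G}, LRU:{A,C,T} ∩→ {A}; cost 0
per-site changes: [3, 3, 3, 3]; total = 12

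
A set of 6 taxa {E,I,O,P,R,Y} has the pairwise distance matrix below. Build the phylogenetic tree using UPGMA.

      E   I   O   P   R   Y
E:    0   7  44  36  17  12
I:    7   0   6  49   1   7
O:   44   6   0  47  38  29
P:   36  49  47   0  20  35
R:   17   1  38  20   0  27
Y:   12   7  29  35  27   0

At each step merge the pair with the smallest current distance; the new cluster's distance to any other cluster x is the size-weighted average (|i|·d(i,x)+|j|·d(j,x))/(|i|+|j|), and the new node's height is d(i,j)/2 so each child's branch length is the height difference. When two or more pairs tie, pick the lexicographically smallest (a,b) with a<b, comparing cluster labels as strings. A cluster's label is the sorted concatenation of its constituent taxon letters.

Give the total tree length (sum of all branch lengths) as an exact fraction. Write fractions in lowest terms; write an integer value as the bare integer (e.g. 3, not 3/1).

step 1: merge (I,R) at d=1; branch lengths I→1/2, R→1/2; new cluster IR
  updated: d(E,IR)=12, d(IR,O)=22, d(IR,P)=69/2, d(IR,Y)=17
step 2: merge (E,IR) at d=12; branch lengths E→6, IR→11/2; new cluster EIR
  updated: d(EIR,O)=88/3, d(EIR,P)=35, d(EIR,Y)=46/3
step 3: merge (EIR,Y) at d=46/3; branch lengths EIR→5/3, Y→23/3; new cluster EIRY
  updated: d(EIRY,O)=117/4, d(EIRY,P)=35
step 4: merge (EIRY,O) at d=117/4; branch lengths EIRY→167/24, O→117/8; new cluster EIORY
  updated: d(EIORY,P)=187/5
step 5: merge (EIORY,P) at d=187/5; branch lengths EIORY→163/40, P→187/10; new cluster EIOPRY
final tree: ((((E:6,(I:1/2,R:1/2):11/2):5/3,Y:23/3):167/24,O:117/8):163/40,P:187/10)
total length: 7943/120

7943/120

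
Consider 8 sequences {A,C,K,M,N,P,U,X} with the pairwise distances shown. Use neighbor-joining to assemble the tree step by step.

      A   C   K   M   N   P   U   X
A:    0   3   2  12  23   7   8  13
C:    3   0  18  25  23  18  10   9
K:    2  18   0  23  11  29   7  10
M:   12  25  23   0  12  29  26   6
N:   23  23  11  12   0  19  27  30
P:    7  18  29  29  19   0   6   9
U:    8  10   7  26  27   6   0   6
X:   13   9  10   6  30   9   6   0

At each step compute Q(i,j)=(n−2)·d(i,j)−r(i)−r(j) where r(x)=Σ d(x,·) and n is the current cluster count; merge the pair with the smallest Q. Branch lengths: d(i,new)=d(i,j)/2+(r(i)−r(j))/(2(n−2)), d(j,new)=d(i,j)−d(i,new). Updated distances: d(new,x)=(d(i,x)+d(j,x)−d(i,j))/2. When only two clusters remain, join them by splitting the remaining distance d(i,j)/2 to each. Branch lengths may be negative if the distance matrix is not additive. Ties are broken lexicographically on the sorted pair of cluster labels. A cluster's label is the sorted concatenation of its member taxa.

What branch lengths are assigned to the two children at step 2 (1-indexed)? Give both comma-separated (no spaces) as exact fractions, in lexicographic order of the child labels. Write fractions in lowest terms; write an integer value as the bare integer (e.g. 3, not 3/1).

iteration 1: select M,N (d=12, Q=-206); attach at lengths (5, 7); label the merged cluster MN
  updated: d(A,MN)=23/2, d(C,MN)=18, d(K,MN)=11, d(MN,P)=18, d(MN,U)=41/2, d(MN,X)=12
iteration 2: select P,U (d=6, Q=-229/2); attach at lengths (119/20, 1/20); label the merged cluster PU
  updated: d(A,PU)=9/2, d(C,PU)=11, d(K,PU)=15, d(MN,PU)=65/4, d(PU,X)=9/2
iteration 3: select A,K (d=2, Q=-82); attach at lengths (-7/4, 15/4); label the merged cluster AK
  updated: d(AK,C)=19/2, d(AK,MN)=41/4, d(AK,PU)=35/4, d(AK,X)=21/2
iteration 4: select AK,MN (d=41/4, Q=-259/4); attach at lengths (53/24, 193/24); label the merged cluster AKMN
  updated: d(AKMN,C)=69/8, d(AKMN,PU)=59/8, d(AKMN,X)=49/8
iteration 5: select AKMN,C (d=69/8, Q=-67/2); attach at lengths (43/16, 95/16); label the merged cluster ACKMN
  updated: d(ACKMN,PU)=39/8, d(ACKMN,X)=13/4
iteration 6: select ACKMN,PU (d=39/8, Q=-101/8); attach at lengths (29/16, 49/16); label the merged cluster ACKMNPU
  updated: d(ACKMNPU,X)=23/16
iteration 7: select ACKMNPU,X (d=23/16); attach at lengths (23/32, 23/32); label the merged cluster ACKMNPUX
final tree: (((((A:-7/4,K:15/4):53/24,(M:5,N:7):193/24):43/16,C:95/16):29/16,(P:119/20,U:1/20):49/16):23/32,X:23/32)
total length: 723/16

119/20,1/20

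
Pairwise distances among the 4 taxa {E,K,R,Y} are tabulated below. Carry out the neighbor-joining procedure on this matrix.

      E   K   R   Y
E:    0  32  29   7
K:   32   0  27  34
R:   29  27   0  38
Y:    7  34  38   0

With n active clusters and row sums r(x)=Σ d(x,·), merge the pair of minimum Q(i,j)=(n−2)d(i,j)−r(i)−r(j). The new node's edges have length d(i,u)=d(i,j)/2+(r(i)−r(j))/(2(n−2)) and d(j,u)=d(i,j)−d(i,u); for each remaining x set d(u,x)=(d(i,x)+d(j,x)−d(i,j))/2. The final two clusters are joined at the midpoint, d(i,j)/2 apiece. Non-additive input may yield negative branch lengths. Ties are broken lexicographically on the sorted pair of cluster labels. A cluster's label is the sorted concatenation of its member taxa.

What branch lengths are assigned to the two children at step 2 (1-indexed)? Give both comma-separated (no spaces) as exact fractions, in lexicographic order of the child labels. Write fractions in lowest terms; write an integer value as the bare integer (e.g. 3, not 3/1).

65/4,53/4

1. join E+Y (d=7, Q=-133) ⇒ EY; edges |E|=3/4, |Y|=25/4
  updated: d(EY,K)=59/2, d(EY,R)=30
2. join EY+K (d=59/2, Q=-173/2) ⇒ EKY; edges |EY|=65/4, |K|=53/4
  updated: d(EKY,R)=55/4
3. join EKY+R (d=55/4) ⇒ EKRY; edges |EKY|=55/8, |R|=55/8
final tree: (((E:3/4,Y:25/4):65/4,K:53/4):55/8,R:55/8)
total length: 201/4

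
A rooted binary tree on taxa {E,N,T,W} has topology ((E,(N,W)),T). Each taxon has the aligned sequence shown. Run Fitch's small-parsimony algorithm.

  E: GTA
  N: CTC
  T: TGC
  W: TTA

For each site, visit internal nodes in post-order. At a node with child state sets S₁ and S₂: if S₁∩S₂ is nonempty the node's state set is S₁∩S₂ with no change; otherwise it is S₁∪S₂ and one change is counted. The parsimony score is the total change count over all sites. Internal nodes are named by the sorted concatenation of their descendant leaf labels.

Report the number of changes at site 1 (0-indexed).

[col 0] NW: children N:{C}, W:{T} ∪→ {C,T}; cost 1
[col 0] ENW: children E:{G}, NW:{C,T} ∪→ {C,G,T}; cost 1
[col 0] ENTW: children ENW:{C,G,T}, T:{T} ∩→ {T}; cost 0
[col 1] NW: children N:{T}, W:{T} ∩→ {T}; cost 0
[col 1] ENW: children E:{T}, NW:{T} ∩→ {T}; cost 0
[col 1] ENTW: children ENW:{T}, T:{G} ∪→ {G,T}; cost 1
[col 2] NW: children N:{C}, W:{A} ∪→ {A,C}; cost 1
[col 2] ENW: children E:{A}, NW:{A,C} ∩→ {A}; cost 0
[col 2] ENTW: children ENW:{A}, T:{C} ∪→ {A,C}; cost 1
per-site changes: [2, 1, 2]; total = 5

1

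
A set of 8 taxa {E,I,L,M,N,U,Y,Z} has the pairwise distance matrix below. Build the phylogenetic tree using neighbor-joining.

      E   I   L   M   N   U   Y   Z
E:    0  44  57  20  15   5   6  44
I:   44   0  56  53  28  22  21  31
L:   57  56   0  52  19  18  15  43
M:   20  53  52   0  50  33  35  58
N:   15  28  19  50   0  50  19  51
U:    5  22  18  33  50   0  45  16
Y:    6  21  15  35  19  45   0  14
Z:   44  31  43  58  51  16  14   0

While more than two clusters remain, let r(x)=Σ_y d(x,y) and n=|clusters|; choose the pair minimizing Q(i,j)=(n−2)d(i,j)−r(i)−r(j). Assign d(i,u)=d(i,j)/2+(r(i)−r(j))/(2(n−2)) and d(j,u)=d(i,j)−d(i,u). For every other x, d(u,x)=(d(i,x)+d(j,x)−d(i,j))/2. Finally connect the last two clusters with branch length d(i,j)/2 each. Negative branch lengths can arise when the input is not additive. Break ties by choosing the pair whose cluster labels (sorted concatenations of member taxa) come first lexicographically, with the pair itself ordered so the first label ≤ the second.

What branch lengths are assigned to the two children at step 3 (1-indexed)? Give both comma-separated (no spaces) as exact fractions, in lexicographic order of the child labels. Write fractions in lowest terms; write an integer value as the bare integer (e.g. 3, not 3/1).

1. join L+N (d=19, Q=-378) ⇒ LN; edges |L|=71/6, |N|=43/6
  updated: d(E,LN)=53/2, d(I,LN)=65/2, d(LN,M)=83/2, d(LN,U)=49/2, d(LN,Y)=15/2, d(LN,Z)=75/2
2. join E+M (d=20, Q=-286) ⇒ EM; edges |E|=1/2, |M|=39/2
  updated: d(EM,I)=77/2, d(EM,LN)=24, d(EM,U)=9, d(EM,Y)=21/2, d(EM,Z)=41
3. join EM+U (d=9, Q=-407/2) ⇒ EMU; edges |EM|=85/16, |U|=59/16
  updated: d(EMU,I)=103/4, d(EMU,LN)=79/4, d(EMU,Y)=93/4, d(EMU,Z)=24
4. join LN+Y (d=15/2, Q=-281/2) ⇒ LNY; edges |LN|=9, |Y|=-3/2
  updated: d(EMU,LNY)=71/4, d(I,LNY)=23, d(LNY,Z)=22
5. join EMU+Z (d=24, Q=-193/2) ⇒ EMUZ; edges |EMU|=77/8, |Z|=115/8
  updated: d(EMUZ,I)=131/8, d(EMUZ,LNY)=63/8
6. join EMUZ+I (d=131/8, Q=-189/4) ⇒ EIMUZ; edges |EMUZ|=5/8, |I|=63/4
  updated: d(EIMUZ,LNY)=29/4
7. join EIMUZ+LNY (d=29/4) ⇒ EILMNUYZ; edges |EIMUZ|=29/8, |LNY|=29/8
final tree: (((((E:1/2,M:39/2):85/16,U:59/16):77/8,Z:115/8):5/8,I:63/4):29/8,((L:71/6,N:43/6):9,Y:-3/2):29/8)
total length: 825/8

85/16,59/16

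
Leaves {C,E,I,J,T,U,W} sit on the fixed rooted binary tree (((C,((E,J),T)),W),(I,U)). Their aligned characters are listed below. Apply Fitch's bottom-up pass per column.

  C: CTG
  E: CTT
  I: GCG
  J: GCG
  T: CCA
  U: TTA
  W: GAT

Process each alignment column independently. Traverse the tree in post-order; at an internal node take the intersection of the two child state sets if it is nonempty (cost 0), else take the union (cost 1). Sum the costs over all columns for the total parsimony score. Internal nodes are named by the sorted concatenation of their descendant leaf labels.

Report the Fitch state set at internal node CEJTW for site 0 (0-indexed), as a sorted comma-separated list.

EJ@0: {C} ∪ {G} = {C,G} (union, +1)
EJT@0: {C,G} ∩ {C} = {C} (intersection, +0)
CEJT@0: {C} ∩ {C} = {C} (intersection, +0)
CEJTW@0: {C} ∪ {G} = {C,G} (union, +1)
IU@0: {G} ∪ {T} = {G,T} (union, +1)
CEIJTUW@0: {C,G} ∩ {G,T} = {G} (intersection, +0)
EJ@1: {T} ∪ {C} = {C,T} (union, +1)
EJT@1: {C,T} ∩ {C} = {C} (intersection, +0)
CEJT@1: {T} ∪ {C} = {C,T} (union, +1)
CEJTW@1: {C,T} ∪ {A} = {A,C,T} (union, +1)
IU@1: {C} ∪ {T} = {C,T} (union, +1)
CEIJTUW@1: {A,C,T} ∩ {C,T} = {C,T} (intersection, +0)
EJ@2: {T} ∪ {G} = {G,T} (union, +1)
EJT@2: {G,T} ∪ {A} = {A,G,T} (union, +1)
CEJT@2: {G} ∩ {A,G,T} = {G} (intersection, +0)
CEJTW@2: {G} ∪ {T} = {G,T} (union, +1)
IU@2: {G} ∪ {A} = {A,G} (union, +1)
CEIJTUW@2: {G,T} ∩ {A,G} = {G} (intersection, +0)
per-site changes: [3, 4, 4]; total = 11

C,G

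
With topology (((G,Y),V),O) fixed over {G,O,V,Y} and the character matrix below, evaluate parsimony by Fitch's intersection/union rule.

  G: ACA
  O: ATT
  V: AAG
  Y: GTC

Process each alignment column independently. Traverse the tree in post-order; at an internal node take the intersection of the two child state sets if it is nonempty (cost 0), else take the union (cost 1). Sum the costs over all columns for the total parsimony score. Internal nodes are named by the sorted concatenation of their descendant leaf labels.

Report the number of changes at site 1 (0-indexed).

2

[col 0] GY: children G:{A}, Y:{G} ∪→ {A,G}; cost 1
[col 0] GVY: children GY:{A,G}, V:{A} ∩→ {A}; cost 0
[col 0] GOVY: children GVY:{A}, O:{A} ∩→ {A}; cost 0
[col 1] GY: children G:{C}, Y:{T} ∪→ {C,T}; cost 1
[col 1] GVY: children GY:{C,T}, V:{A} ∪→ {A,C,T}; cost 1
[col 1] GOVY: children GVY:{A,C,T}, O:{T} ∩→ {T}; cost 0
[col 2] GY: children G:{A}, Y:{C} ∪→ {A,C}; cost 1
[col 2] GVY: children GY:{A,C}, V:{G} ∪→ {A,C,G}; cost 1
[col 2] GOVY: children GVY:{A,C,G}, O:{T} ∪→ {A,C,G,T}; cost 1
per-site changes: [1, 2, 3]; total = 6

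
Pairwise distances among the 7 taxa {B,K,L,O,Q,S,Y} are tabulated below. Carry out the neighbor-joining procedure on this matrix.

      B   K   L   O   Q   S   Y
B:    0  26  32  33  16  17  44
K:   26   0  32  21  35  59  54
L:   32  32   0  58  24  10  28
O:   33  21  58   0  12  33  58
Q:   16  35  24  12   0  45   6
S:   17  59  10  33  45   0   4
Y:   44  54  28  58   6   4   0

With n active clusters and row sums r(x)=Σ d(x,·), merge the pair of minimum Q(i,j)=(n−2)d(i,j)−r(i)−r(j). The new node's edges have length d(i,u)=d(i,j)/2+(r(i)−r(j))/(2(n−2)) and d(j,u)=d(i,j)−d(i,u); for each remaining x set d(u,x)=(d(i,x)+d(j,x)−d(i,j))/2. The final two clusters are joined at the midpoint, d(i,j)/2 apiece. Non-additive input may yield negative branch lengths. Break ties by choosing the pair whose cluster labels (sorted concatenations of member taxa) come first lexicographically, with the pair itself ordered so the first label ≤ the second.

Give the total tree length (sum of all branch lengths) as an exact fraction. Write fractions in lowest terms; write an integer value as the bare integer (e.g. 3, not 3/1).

1261/16

step 1: merge (S,Y) at d=4, Q=-342; branch lengths S→-3/5, Y→23/5; new cluster SY
  updated: d(B,SY)=57/2, d(K,SY)=109/2, d(L,SY)=17, d(O,SY)=87/2, d(Q,SY)=47/2
step 2: merge (L,SY) at d=17, Q=-262; branch lengths L→8, SY→9; new cluster LSY
  updated: d(B,LSY)=87/4, d(K,LSY)=139/4, d(LSY,O)=169/4, d(LSY,Q)=61/4
step 3: merge (K,O) at d=21, Q=-162; branch lengths K→143/12, O→109/12; new cluster KO
  updated: d(B,KO)=19, d(KO,LSY)=28, d(KO,Q)=13
step 4: merge (B,KO) at d=19, Q=-315/4; branch lengths B→139/16, KO→165/16; new cluster BKO
  updated: d(BKO,LSY)=123/8, d(BKO,Q)=5
step 5: merge (BKO,LSY) at d=123/8, Q=-285/8; branch lengths BKO→41/16, LSY→205/16; new cluster BKLOSY
  updated: d(BKLOSY,Q)=39/16
step 6: merge (BKLOSY,Q) at d=39/16; branch lengths BKLOSY→39/32, Q→39/32; new cluster BKLOQSY
final tree: (((B:139/16,(K:143/12,O:109/12):165/16):41/16,(L:8,(S:-3/5,Y:23/5):9):205/16):39/32,Q:39/32)
total length: 1261/16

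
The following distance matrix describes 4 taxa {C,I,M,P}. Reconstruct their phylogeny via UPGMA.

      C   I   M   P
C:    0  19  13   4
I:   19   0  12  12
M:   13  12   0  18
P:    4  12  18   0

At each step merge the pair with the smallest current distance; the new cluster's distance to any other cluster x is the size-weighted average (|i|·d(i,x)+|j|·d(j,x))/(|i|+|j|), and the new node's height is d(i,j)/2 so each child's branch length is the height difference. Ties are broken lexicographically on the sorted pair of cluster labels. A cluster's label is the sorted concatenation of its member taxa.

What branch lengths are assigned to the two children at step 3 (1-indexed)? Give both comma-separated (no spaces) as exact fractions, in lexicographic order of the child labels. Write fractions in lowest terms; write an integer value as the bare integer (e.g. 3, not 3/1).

23/4,7/4

step 1: merge (C,P) at d=4; branch lengths C→2, P→2; new cluster CP
  updated: d(CP,I)=31/2, d(CP,M)=31/2
step 2: merge (I,M) at d=12; branch lengths I→6, M→6; new cluster IM
  updated: d(CP,IM)=31/2
step 3: merge (CP,IM) at d=31/2; branch lengths CP→23/4, IM→7/4; new cluster CIMP
final tree: ((C:2,P:2):23/4,(I:6,M:6):7/4)
total length: 47/2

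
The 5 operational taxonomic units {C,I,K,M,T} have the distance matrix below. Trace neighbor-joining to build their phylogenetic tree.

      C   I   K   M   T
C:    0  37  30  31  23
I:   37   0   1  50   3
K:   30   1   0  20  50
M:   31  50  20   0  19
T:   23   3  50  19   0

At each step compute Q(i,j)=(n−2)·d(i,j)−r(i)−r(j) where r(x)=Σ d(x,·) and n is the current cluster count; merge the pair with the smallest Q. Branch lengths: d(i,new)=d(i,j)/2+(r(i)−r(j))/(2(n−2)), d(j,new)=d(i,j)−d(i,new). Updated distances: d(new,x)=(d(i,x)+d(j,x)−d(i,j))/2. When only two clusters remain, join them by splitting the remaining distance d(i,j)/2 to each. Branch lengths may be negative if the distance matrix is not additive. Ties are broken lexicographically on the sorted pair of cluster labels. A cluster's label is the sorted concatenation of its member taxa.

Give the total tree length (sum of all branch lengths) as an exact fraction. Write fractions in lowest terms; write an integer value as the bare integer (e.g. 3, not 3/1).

445/8

step 1: merge (I,K) at d=1, Q=-189; branch lengths I→-7/6, K→13/6; new cluster IK
  updated: d(C,IK)=33, d(IK,M)=69/2, d(IK,T)=26
step 2: merge (C,IK) at d=33, Q=-229/2; branch lengths C→119/8, IK→145/8; new cluster CIK
  updated: d(CIK,M)=65/4, d(CIK,T)=8
step 3: merge (CIK,M) at d=65/4, Q=-173/4; branch lengths CIK→21/8, M→109/8; new cluster CIKM
  updated: d(CIKM,T)=43/8
step 4: merge (CIKM,T) at d=43/8; branch lengths CIKM→43/16, T→43/16; new cluster CIKMT
final tree: (((C:119/8,(I:-7/6,K:13/6):145/8):21/8,M:109/8):43/16,T:43/16)
total length: 445/8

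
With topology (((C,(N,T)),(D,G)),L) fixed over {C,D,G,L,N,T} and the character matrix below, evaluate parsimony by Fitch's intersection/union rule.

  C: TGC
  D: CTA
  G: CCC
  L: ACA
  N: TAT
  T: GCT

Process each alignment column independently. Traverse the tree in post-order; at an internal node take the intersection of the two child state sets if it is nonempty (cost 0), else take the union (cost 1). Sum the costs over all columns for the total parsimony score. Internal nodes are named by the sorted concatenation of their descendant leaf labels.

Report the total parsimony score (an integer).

9

NT@0: {T} ∪ {G} = {G,T} (union, +1)
CNT@0: {T} ∩ {G,T} = {T} (intersection, +0)
DG@0: {C} ∩ {C} = {C} (intersection, +0)
CDGNT@0: {T} ∪ {C} = {C,T} (union, +1)
CDGLNT@0: {C,T} ∪ {A} = {A,C,T} (union, +1)
NT@1: {A} ∪ {C} = {A,C} (union, +1)
CNT@1: {G} ∪ {A,C} = {A,C,G} (union, +1)
DG@1: {T} ∪ {C} = {C,T} (union, +1)
CDGNT@1: {A,C,G} ∩ {C,T} = {C} (intersection, +0)
CDGLNT@1: {C} ∩ {C} = {C} (intersection, +0)
NT@2: {T} ∩ {T} = {T} (intersection, +0)
CNT@2: {C} ∪ {T} = {C,T} (union, +1)
DG@2: {A} ∪ {C} = {A,C} (union, +1)
CDGNT@2: {C,T} ∩ {A,C} = {C} (intersection, +0)
CDGLNT@2: {C} ∪ {A} = {A,C} (union, +1)
per-site changes: [3, 3, 3]; total = 9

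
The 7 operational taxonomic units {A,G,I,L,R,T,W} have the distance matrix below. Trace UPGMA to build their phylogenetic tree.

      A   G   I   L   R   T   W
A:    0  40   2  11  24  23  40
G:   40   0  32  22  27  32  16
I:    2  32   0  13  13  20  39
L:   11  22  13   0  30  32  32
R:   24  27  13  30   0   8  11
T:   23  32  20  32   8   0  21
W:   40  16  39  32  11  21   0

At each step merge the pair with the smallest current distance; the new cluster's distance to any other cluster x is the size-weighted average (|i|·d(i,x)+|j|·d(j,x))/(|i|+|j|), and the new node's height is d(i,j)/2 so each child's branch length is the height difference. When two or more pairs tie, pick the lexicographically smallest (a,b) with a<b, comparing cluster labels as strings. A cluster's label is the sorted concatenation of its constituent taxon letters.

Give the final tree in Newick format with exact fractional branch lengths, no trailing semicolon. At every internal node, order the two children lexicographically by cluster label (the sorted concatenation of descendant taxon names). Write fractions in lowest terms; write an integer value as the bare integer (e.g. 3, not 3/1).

iteration 1: select A,I (d=2); attach at lengths (1, 1); label the merged cluster AI
  updated: d(AI,G)=36, d(AI,L)=12, d(AI,R)=37/2, d(AI,T)=43/2, d(AI,W)=79/2
iteration 2: select R,T (d=8); attach at lengths (4, 4); label the merged cluster RT
  updated: d(AI,RT)=20, d(G,RT)=59/2, d(L,RT)=31, d(RT,W)=16
iteration 3: select AI,L (d=12); attach at lengths (5, 6); label the merged cluster AIL
  updated: d(AIL,G)=94/3, d(AIL,RT)=71/3, d(AIL,W)=37
iteration 4: select G,W (d=16); attach at lengths (8, 8); label the merged cluster GW
  updated: d(AIL,GW)=205/6, d(GW,RT)=91/4
iteration 5: select GW,RT (d=91/4); attach at lengths (27/8, 59/8); label the merged cluster GRTW
  updated: d(AIL,GRTW)=347/12
iteration 6: select AIL,GRTW (d=347/12); attach at lengths (203/24, 37/12); label the merged cluster AGILRTW
final tree: (((A:1,I:1):5,L:6):203/24,((G:8,W:8):27/8,(R:4,T:4):59/8):37/12)
total length: 1423/24

(((A:1,I:1):5,L:6):203/24,((G:8,W:8):27/8,(R:4,T:4):59/8):37/12)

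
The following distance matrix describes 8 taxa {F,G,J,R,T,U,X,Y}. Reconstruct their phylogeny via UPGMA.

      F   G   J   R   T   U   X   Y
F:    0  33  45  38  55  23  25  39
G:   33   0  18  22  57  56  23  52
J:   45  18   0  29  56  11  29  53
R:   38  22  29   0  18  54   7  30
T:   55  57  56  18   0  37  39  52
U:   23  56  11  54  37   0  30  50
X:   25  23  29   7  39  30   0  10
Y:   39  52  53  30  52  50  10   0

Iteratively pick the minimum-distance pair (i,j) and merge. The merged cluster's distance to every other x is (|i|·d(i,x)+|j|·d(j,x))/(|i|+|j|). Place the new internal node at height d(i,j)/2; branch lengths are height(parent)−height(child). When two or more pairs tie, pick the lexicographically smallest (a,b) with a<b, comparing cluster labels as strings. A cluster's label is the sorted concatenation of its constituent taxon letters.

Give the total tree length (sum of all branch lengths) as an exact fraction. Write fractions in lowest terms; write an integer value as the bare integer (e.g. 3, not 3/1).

1. join R+X (d=7) ⇒ RX; edges |R|=7/2, |X|=7/2
  updated: d(F,RX)=63/2, d(G,RX)=45/2, d(J,RX)=29, d(RX,T)=57/2, d(RX,U)=42, d(RX,Y)=20
2. join J+U (d=11) ⇒ JU; edges |J|=11/2, |U|=11/2
  updated: d(F,JU)=34, d(G,JU)=37, d(JU,RX)=71/2, d(JU,T)=93/2, d(JU,Y)=103/2
3. join RX+Y (d=20) ⇒ RXY; edges |RX|=13/2, |Y|=10
  updated: d(F,RXY)=34, d(G,RXY)=97/3, d(JU,RXY)=245/6, d(RXY,T)=109/3
4. join G+RXY (d=97/3) ⇒ GRXY; edges |G|=97/6, |RXY|=37/6
  updated: d(F,GRXY)=135/4, d(GRXY,JU)=319/8, d(GRXY,T)=83/2
5. join F+GRXY (d=135/4) ⇒ FGRXY; edges |F|=135/8, |GRXY|=17/24
  updated: d(FGRXY,JU)=387/10, d(FGRXY,T)=221/5
6. join FGRXY+JU (d=387/10) ⇒ FGJRUXY; edges |FGRXY|=99/40, |JU|=277/20
  updated: d(FGJRUXY,T)=314/7
7. join FGJRUXY+T (d=314/7) ⇒ FGJRTUXY; edges |FGJRUXY|=431/140, |T|=157/7
final tree: (((F:135/8,(G:97/6,((R:7/2,X:7/2):13/2,Y:10):37/6):17/24):99/40,(J:11/2,U:11/2):277/20):431/140,T:157/7)
total length: 97649/840

97649/840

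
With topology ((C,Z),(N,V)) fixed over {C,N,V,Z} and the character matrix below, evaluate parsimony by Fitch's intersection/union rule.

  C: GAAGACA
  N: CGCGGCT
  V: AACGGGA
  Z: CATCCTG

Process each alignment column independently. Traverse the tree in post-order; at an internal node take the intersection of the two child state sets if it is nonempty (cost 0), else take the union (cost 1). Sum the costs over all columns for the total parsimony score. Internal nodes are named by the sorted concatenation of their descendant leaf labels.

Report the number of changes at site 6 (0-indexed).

CZ@0: {G} ∪ {C} = {C,G} (union, +1)
NV@0: {C} ∪ {A} = {A,C} (union, +1)
CNVZ@0: {C,G} ∩ {A,C} = {C} (intersection, +0)
CZ@1: {A} ∩ {A} = {A} (intersection, +0)
NV@1: {G} ∪ {A} = {A,G} (union, +1)
CNVZ@1: {A} ∩ {A,G} = {A} (intersection, +0)
CZ@2: {A} ∪ {T} = {A,T} (union, +1)
NV@2: {C} ∩ {C} = {C} (intersection, +0)
CNVZ@2: {A,T} ∪ {C} = {A,C,T} (union, +1)
CZ@3: {G} ∪ {C} = {C,G} (union, +1)
NV@3: {G} ∩ {G} = {G} (intersection, +0)
CNVZ@3: {C,G} ∩ {G} = {G} (intersection, +0)
CZ@4: {A} ∪ {C} = {A,C} (union, +1)
NV@4: {G} ∩ {G} = {G} (intersection, +0)
CNVZ@4: {A,C} ∪ {G} = {A,C,G} (union, +1)
CZ@5: {C} ∪ {T} = {C,T} (union, +1)
NV@5: {C} ∪ {G} = {C,G} (union, +1)
CNVZ@5: {C,T} ∩ {C,G} = {C} (intersection, +0)
CZ@6: {A} ∪ {G} = {A,G} (union, +1)
NV@6: {T} ∪ {A} = {A,T} (union, +1)
CNVZ@6: {A,G} ∩ {A,T} = {A} (intersection, +0)
per-site changes: [2, 1, 2, 1, 2, 2, 2]; total = 12

2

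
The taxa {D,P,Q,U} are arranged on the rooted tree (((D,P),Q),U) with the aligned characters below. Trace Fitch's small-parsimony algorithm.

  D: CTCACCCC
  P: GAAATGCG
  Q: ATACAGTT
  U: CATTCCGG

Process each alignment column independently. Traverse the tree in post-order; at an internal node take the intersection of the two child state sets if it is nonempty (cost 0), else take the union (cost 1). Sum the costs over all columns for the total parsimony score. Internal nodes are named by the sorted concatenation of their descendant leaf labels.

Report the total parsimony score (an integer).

[col 0] DP: children D:{C}, P:{G} ∪→ {C,G}; cost 1
[col 0] DPQ: children DP:{C,G}, Q:{A} ∪→ {A,C,G}; cost 1
[col 0] DPQU: children DPQ:{A,C,G}, U:{C} ∩→ {C}; cost 0
[col 1] DP: children D:{T}, P:{A} ∪→ {A,T}; cost 1
[col 1] DPQ: children DP:{A,T}, Q:{T} ∩→ {T}; cost 0
[col 1] DPQU: children DPQ:{T}, U:{A} ∪→ {A,T}; cost 1
[col 2] DP: children D:{C}, P:{A} ∪→ {A,C}; cost 1
[col 2] DPQ: children DP:{A,C}, Q:{A} ∩→ {A}; cost 0
[col 2] DPQU: children DPQ:{A}, U:{T} ∪→ {A,T}; cost 1
[col 3] DP: children D:{A}, P:{A} ∩→ {A}; cost 0
[col 3] DPQ: children DP:{A}, Q:{C} ∪→ {A,C}; cost 1
[col 3] DPQU: children DPQ:{A,C}, U:{T} ∪→ {A,C,T}; cost 1
[col 4] DP: children D:{C}, P:{T} ∪→ {C,T}; cost 1
[col 4] DPQ: children DP:{C,T}, Q:{A} ∪→ {A,C,T}; cost 1
[col 4] DPQU: children DPQ:{A,C,T}, U:{C} ∩→ {C}; cost 0
[col 5] DP: children D:{C}, P:{G} ∪→ {C,G}; cost 1
[col 5] DPQ: children DP:{C,G}, Q:{G} ∩→ {G}; cost 0
[col 5] DPQU: children DPQ:{G}, U:{C} ∪→ {C,G}; cost 1
[col 6] DP: children D:{C}, P:{C} ∩→ {C}; cost 0
[col 6] DPQ: children DP:{C}, Q:{T} ∪→ {C,T}; cost 1
[col 6] DPQU: children DPQ:{C,T}, U:{G} ∪→ {C,G,T}; cost 1
[col 7] DP: children D:{C}, P:{G} ∪→ {C,G}; cost 1
[col 7] DPQ: children DP:{C,G}, Q:{T} ∪→ {C,G,T}; cost 1
[col 7] DPQU: children DPQ:{C,G,T}, U:{G} ∩→ {G}; cost 0
per-site changes: [2, 2, 2, 2, 2, 2, 2, 2]; total = 16

16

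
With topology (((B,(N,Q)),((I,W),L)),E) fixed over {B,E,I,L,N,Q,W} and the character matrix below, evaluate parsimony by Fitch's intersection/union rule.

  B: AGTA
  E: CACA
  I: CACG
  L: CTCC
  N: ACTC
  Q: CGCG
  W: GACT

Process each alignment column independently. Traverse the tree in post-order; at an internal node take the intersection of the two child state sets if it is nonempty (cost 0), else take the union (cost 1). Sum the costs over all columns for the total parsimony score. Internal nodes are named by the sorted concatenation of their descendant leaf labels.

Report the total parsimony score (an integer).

13

site 0, node NQ: N={A} ∪ Q={C} → {A,C} (+1)
site 0, node BNQ: B={A} ∩ NQ={A,C} → {A} (+0)
site 0, node IW: I={C} ∪ W={G} → {C,G} (+1)
site 0, node ILW: IW={C,G} ∩ L={C} → {C} (+0)
site 0, node BILNQW: BNQ={A} ∪ ILW={C} → {A,C} (+1)
site 0, node BEILNQW: BILNQW={A,C} ∩ E={C} → {C} (+0)
site 1, node NQ: N={C} ∪ Q={G} → {C,G} (+1)
site 1, node BNQ: B={G} ∩ NQ={C,G} → {G} (+0)
site 1, node IW: I={A} ∩ W={A} → {A} (+0)
site 1, node ILW: IW={A} ∪ L={T} → {A,T} (+1)
site 1, node BILNQW: BNQ={G} ∪ ILW={A,T} → {A,G,T} (+1)
site 1, node BEILNQW: BILNQW={A,G,T} ∩ E={A} → {A} (+0)
site 2, node NQ: N={T} ∪ Q={C} → {C,T} (+1)
site 2, node BNQ: B={T} ∩ NQ={C,T} → {T} (+0)
site 2, node IW: I={C} ∩ W={C} → {C} (+0)
site 2, node ILW: IW={C} ∩ L={C} → {C} (+0)
site 2, node BILNQW: BNQ={T} ∪ ILW={C} → {C,T} (+1)
site 2, node BEILNQW: BILNQW={C,T} ∩ E={C} → {C} (+0)
site 3, node NQ: N={C} ∪ Q={G} → {C,G} (+1)
site 3, node BNQ: B={A} ∪ NQ={C,G} → {A,C,G} (+1)
site 3, node IW: I={G} ∪ W={T} → {G,T} (+1)
site 3, node ILW: IW={G,T} ∪ L={C} → {C,G,T} (+1)
site 3, node BILNQW: BNQ={A,C,G} ∩ ILW={C,G,T} → {C,G} (+0)
site 3, node BEILNQW: BILNQW={C,G} ∪ E={A} → {A,C,G} (+1)
per-site changes: [3, 3, 2, 5]; total = 13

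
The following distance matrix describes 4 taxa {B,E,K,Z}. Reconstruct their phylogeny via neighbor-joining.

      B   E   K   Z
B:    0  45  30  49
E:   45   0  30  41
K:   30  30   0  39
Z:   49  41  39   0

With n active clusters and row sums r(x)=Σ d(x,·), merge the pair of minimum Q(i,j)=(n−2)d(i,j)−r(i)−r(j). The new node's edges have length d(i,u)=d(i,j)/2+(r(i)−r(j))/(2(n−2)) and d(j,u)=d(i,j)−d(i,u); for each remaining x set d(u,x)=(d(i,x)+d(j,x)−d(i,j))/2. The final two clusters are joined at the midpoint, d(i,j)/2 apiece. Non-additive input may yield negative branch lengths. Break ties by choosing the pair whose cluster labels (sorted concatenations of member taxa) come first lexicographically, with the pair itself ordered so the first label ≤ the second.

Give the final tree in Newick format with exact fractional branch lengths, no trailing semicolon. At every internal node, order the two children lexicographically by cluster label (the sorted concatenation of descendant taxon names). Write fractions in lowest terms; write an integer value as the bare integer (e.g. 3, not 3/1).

step 1: merge (B,K) at d=30, Q=-163; branch lengths B→85/4, K→35/4; new cluster BK
  updated: d(BK,E)=45/2, d(BK,Z)=29
step 2: merge (BK,E) at d=45/2, Q=-185/2; branch lengths BK→21/4, E→69/4; new cluster BEK
  updated: d(BEK,Z)=95/4
step 3: merge (BEK,Z) at d=95/4; branch lengths BEK→95/8, Z→95/8; new cluster BEKZ
final tree: (((B:85/4,K:35/4):21/4,E:69/4):95/8,Z:95/8)
total length: 305/4

(((B:85/4,K:35/4):21/4,E:69/4):95/8,Z:95/8)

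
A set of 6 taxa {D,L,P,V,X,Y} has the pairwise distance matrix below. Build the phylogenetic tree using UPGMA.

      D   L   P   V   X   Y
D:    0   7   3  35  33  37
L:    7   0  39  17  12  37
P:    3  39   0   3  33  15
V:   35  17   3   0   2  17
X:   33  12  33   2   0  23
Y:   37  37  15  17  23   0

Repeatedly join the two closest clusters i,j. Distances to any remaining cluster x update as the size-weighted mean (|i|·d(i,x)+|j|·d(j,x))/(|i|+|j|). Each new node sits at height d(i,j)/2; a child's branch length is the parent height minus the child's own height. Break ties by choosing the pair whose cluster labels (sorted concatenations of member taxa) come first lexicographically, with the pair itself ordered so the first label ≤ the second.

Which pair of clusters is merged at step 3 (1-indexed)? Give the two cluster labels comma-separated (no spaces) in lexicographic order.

L,VX

step 1: merge (V,X) at d=2; branch lengths V→1, X→1; new cluster VX
  updated: d(D,VX)=34, d(L,VX)=29/2, d(P,VX)=18, d(VX,Y)=20
step 2: merge (D,P) at d=3; branch lengths D→3/2, P→3/2; new cluster DP
  updated: d(DP,L)=23, d(DP,VX)=26, d(DP,Y)=26
step 3: merge (L,VX) at d=29/2; branch lengths L→29/4, VX→25/4; new cluster LVX
  updated: d(DP,LVX)=25, d(LVX,Y)=77/3
step 4: merge (DP,LVX) at d=25; branch lengths DP→11, LVX→21/4; new cluster DLPVX
  updated: d(DLPVX,Y)=129/5
step 5: merge (DLPVX,Y) at d=129/5; branch lengths DLPVX→2/5, Y→129/10; new cluster DLPVXY
final tree: (((D:3/2,P:3/2):11,(L:29/4,(V:1,X:1):25/4):21/4):2/5,Y:129/10)
total length: 961/20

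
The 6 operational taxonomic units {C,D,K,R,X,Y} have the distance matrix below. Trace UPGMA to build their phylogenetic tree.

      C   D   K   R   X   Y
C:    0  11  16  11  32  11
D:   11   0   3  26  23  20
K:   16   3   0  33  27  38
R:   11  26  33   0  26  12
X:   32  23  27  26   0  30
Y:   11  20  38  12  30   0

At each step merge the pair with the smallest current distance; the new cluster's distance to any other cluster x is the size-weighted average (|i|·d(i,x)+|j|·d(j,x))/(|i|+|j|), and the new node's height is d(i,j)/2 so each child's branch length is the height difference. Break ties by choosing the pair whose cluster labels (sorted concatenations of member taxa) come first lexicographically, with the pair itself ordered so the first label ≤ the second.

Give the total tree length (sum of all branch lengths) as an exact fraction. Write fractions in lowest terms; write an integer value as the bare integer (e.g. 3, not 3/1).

1047/20

1. join D+K (d=3) ⇒ DK; edges |D|=3/2, |K|=3/2
  updated: d(C,DK)=27/2, d(DK,R)=59/2, d(DK,X)=25, d(DK,Y)=29
2. join C+R (d=11) ⇒ CR; edges |C|=11/2, |R|=11/2
  updated: d(CR,DK)=43/2, d(CR,X)=29, d(CR,Y)=23/2
3. join CR+Y (d=23/2) ⇒ CRY; edges |CR|=1/4, |Y|=23/4
  updated: d(CRY,DK)=24, d(CRY,X)=88/3
4. join CRY+DK (d=24) ⇒ CDKRY; edges |CRY|=25/4, |DK|=21/2
  updated: d(CDKRY,X)=138/5
5. join CDKRY+X (d=138/5) ⇒ CDKRXY; edges |CDKRY|=9/5, |X|=69/5
final tree: ((((C:11/2,R:11/2):1/4,Y:23/4):25/4,(D:3/2,K:3/2):21/2):9/5,X:69/5)
total length: 1047/20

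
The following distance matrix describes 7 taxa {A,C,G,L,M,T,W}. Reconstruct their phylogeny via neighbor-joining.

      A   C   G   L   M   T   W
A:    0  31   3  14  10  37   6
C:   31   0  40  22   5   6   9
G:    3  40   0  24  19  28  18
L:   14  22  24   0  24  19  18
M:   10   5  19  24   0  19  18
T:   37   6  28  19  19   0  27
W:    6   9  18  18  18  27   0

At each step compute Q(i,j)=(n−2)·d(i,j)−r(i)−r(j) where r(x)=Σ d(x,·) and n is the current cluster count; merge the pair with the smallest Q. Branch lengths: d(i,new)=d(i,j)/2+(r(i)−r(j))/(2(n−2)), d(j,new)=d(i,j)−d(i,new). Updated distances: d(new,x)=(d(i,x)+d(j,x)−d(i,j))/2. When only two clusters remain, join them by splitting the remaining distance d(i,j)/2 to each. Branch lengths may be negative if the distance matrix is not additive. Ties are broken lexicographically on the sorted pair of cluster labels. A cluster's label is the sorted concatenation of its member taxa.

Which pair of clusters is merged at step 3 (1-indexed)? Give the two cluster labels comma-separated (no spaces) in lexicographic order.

A,G

1. join C+T (d=6, Q=-219) ⇒ CT; edges |C|=7/10, |T|=53/10
  updated: d(A,CT)=31, d(CT,G)=31, d(CT,L)=35/2, d(CT,M)=9, d(CT,W)=15
2. join CT+M (d=9, Q=-295/2) ⇒ CMT; edges |CT|=119/16, |M|=25/16
  updated: d(A,CMT)=16, d(CMT,G)=41/2, d(CMT,L)=65/4, d(CMT,W)=12
3. join A+G (d=3, Q=-191/2) ⇒ AG; edges |A|=-35/12, |G|=71/12
  updated: d(AG,CMT)=67/4, d(AG,L)=35/2, d(AG,W)=21/2
4. join AG+W (d=21/2, Q=-257/4) ⇒ AGW; edges |AG|=101/16, |W|=67/16
  updated: d(AGW,CMT)=73/8, d(AGW,L)=25/2
5. join AGW+CMT (d=73/8, Q=-303/8) ⇒ ACGMTW; edges |AGW|=43/16, |CMT|=103/16
  updated: d(ACGMTW,L)=157/16
6. join ACGMTW+L (d=157/16) ⇒ ACGLMTW; edges |ACGMTW|=157/32, |L|=157/32
final tree: ((((A:-35/12,G:71/12):101/16,W:67/16):43/16,((C:7/10,T:53/10):119/16,M:25/16):103/16):157/32,L:157/32)
total length: 759/16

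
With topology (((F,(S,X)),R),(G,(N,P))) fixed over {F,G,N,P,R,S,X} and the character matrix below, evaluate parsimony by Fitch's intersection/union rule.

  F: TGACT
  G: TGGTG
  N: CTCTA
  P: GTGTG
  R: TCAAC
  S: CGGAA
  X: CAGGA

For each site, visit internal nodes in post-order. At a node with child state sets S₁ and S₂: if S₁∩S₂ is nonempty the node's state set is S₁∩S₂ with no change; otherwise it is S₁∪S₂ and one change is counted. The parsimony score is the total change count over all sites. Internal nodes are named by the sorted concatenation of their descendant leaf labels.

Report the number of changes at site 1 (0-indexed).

site 0, node SX: S={C} ∩ X={C} → {C} (+0)
site 0, node FSX: F={T} ∪ SX={C} → {C,T} (+1)
site 0, node FRSX: FSX={C,T} ∩ R={T} → {T} (+0)
site 0, node NP: N={C} ∪ P={G} → {C,G} (+1)
site 0, node GNP: G={T} ∪ NP={C,G} → {C,G,T} (+1)
site 0, node FGNPRSX: FRSX={T} ∩ GNP={C,G,T} → {T} (+0)
site 1, node SX: S={G} ∪ X={A} → {A,G} (+1)
site 1, node FSX: F={G} ∩ SX={A,G} → {G} (+0)
site 1, node FRSX: FSX={G} ∪ R={C} → {C,G} (+1)
site 1, node NP: N={T} ∩ P={T} → {T} (+0)
site 1, node GNP: G={G} ∪ NP={T} → {G,T} (+1)
site 1, node FGNPRSX: FRSX={C,G} ∩ GNP={G,T} → {G} (+0)
site 2, node SX: S={G} ∩ X={G} → {G} (+0)
site 2, node FSX: F={A} ∪ SX={G} → {A,G} (+1)
site 2, node FRSX: FSX={A,G} ∩ R={A} → {A} (+0)
site 2, node NP: N={C} ∪ P={G} → {C,G} (+1)
site 2, node GNP: G={G} ∩ NP={C,G} → {G} (+0)
site 2, node FGNPRSX: FRSX={A} ∪ GNP={G} → {A,G} (+1)
site 3, node SX: S={A} ∪ X={G} → {A,G} (+1)
site 3, node FSX: F={C} ∪ SX={A,G} → {A,C,G} (+1)
site 3, node FRSX: FSX={A,C,G} ∩ R={A} → {A} (+0)
site 3, node NP: N={T} ∩ P={T} → {T} (+0)
site 3, node GNP: G={T} ∩ NP={T} → {T} (+0)
site 3, node FGNPRSX: FRSX={A} ∪ GNP={T} → {A,T} (+1)
site 4, node SX: S={A} ∩ X={A} → {A} (+0)
site 4, node FSX: F={T} ∪ SX={A} → {A,T} (+1)
site 4, node FRSX: FSX={A,T} ∪ R={C} → {A,C,T} (+1)
site 4, node NP: N={A} ∪ P={G} → {A,G} (+1)
site 4, node GNP: G={G} ∩ NP={A,G} → {G} (+0)
site 4, node FGNPRSX: FRSX={A,C,T} ∪ GNP={G} → {A,C,G,T} (+1)
per-site changes: [3, 3, 3, 3, 4]; total = 16

3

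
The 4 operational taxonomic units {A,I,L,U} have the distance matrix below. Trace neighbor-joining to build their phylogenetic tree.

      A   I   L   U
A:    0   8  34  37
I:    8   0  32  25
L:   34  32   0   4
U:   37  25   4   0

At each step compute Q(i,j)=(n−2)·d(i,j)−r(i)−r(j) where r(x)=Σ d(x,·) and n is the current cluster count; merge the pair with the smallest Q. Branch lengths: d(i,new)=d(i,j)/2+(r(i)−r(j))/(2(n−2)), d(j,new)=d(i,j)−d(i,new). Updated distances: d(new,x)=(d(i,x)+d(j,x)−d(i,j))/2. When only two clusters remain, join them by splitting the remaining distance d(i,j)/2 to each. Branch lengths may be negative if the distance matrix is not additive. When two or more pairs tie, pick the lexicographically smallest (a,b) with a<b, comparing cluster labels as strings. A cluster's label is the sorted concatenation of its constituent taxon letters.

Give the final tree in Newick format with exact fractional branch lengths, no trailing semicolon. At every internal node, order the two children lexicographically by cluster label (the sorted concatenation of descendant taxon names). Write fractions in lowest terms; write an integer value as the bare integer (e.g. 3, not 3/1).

1. join A+I (d=8, Q=-128) ⇒ AI; edges |A|=15/2, |I|=1/2
  updated: d(AI,L)=29, d(AI,U)=27
2. join AI+L (d=29, Q=-60) ⇒ AIL; edges |AI|=26, |L|=3
  updated: d(AIL,U)=1
3. join AIL+U (d=1) ⇒ AILU; edges |AIL|=1/2, |U|=1/2
final tree: (((A:15/2,I:1/2):26,L:3):1/2,U:1/2)
total length: 38

(((A:15/2,I:1/2):26,L:3):1/2,U:1/2)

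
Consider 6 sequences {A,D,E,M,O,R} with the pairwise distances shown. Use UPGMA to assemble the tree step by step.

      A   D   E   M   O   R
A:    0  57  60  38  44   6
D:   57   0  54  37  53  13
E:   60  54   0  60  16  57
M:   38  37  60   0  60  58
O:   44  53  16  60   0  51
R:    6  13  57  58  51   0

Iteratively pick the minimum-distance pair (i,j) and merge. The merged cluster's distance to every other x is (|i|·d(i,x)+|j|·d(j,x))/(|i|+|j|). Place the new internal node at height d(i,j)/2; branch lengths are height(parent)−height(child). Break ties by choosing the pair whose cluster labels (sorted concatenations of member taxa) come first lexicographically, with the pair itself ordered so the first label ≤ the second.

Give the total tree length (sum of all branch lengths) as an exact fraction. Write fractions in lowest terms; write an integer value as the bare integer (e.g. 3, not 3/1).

1. join A+R (d=6) ⇒ AR; edges |A|=3, |R|=3
  updated: d(AR,D)=35, d(AR,E)=117/2, d(AR,M)=48, d(AR,O)=95/2
2. join E+O (d=16) ⇒ EO; edges |E|=8, |O|=8
  updated: d(AR,EO)=53, d(D,EO)=107/2, d(EO,M)=60
3. join AR+D (d=35) ⇒ ADR; edges |AR|=29/2, |D|=35/2
  updated: d(ADR,EO)=319/6, d(ADR,M)=133/3
4. join ADR+M (d=133/3) ⇒ ADMR; edges |ADR|=14/3, |M|=133/6
  updated: d(ADMR,EO)=439/8
5. join ADMR+EO (d=439/8) ⇒ ADEMOR; edges |ADMR|=253/48, |EO|=311/16
final tree: ((((A:3,R:3):29/2,D:35/2):14/3,M:133/6):253/48,(E:8,O:8):311/16)
total length: 2533/24

2533/24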